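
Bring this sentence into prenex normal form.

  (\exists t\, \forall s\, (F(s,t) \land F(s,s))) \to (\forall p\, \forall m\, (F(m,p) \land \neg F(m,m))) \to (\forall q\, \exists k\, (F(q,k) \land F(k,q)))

First replace A → B with ¬A ∨ B.
  \neg (\exists t\, \forall s\, (F(s,t) \land F(s,s))) \lor \neg (\forall p\, \forall m\, (F(m,p) \land \neg F(m,m))) \lor (\forall q\, \exists k\, (F(q,k) \land F(k,q)))
Drive negations inward (¬∀x A ≡ ∃x ¬A, ¬∃x A ≡ ∀x ¬A, De Morgan for ∧/∨):
  (\forall t\, \exists s\, (\neg F(s,t) \lor \neg F(s,s))) \lor (\exists p\, \exists m\, (\neg F(m,p) \lor F(m,m))) \lor (\forall q\, \exists k\, (F(q,k) \land F(k,q)))
Pull the quantifiers to the front (each side's bound variable is not free in the other side):
  \forall t\, \exists s\, \exists p\, \exists m\, \forall q\, \exists k\, (\neg F(s,t) \lor \neg F(s,s) \lor \neg F(m,p) \lor F(m,m) \lor F(q,k) \land F(k,q))

\forall t\, \exists s\, \exists p\, \exists m\, \forall q\, \exists k\, (\neg F(s,t) \lor \neg F(s,s) \lor \neg F(m,p) \lor F(m,m) \lor F(q,k) \land F(k,q))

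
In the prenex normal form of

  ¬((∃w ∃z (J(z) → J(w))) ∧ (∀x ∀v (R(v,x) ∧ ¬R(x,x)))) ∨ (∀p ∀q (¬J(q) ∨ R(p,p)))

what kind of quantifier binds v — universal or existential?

Eliminate → and ↔ using ¬ and ∨.
  ¬((∃w ∃z (¬J(z) ∨ J(w))) ∧ (∀x ∀v (R(v,x) ∧ ¬R(x,x)))) ∨ (∀p ∀q (¬J(q) ∨ R(p,p)))
Push ¬ through the quantifiers and connectives to reach negation normal form:
  (∀w ∀z (J(z) ∧ ¬J(w))) ∨ (∃x ∃v (¬R(v,x) ∨ R(x,x))) ∨ (∀p ∀q (¬J(q) ∨ R(p,p)))
All bound variables are already distinct, so no renaming is needed.
Finally move all quantifiers to the prefix:
  ∀w ∀z ∃x ∃v ∀p ∀q (J(z) ∧ ¬J(w) ∨ ¬R(v,x) ∨ R(x,x) ∨ ¬J(q) ∨ R(p,p))
The quantifier ∀v sits under an odd number of negations (counting the antecedent side of each →), so it flips to ∃v.

existential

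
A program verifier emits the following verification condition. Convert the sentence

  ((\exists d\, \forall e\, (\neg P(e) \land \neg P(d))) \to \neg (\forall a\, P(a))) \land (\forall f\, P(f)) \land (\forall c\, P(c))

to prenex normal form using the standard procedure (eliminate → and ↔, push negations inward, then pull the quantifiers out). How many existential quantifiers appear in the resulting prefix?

2

Eliminate → and ↔ using ¬ and ∨.
  (\neg (\exists d\, \forall e\, (\neg P(e) \land \neg P(d))) \lor \neg (\forall a\, P(a))) \land (\forall f\, P(f)) \land (\forall c\, P(c))
Push ¬ through the quantifiers and connectives to reach negation normal form:
  ((\forall d\, \exists e\, (P(e) \lor P(d))) \lor (\exists a\, \neg P(a))) \land (\forall f\, P(f)) \land (\forall c\, P(c))
Pull the quantifiers to the front (each side's bound variable is not free in the other side):
  \forall d\, \exists e\, \exists a\, \forall f\, \forall c\, ((P(e) \lor P(d) \lor \neg P(a)) \land P(f) \land P(c))
The prefix is \forall d \exists e \exists a \forall f \forall c: 3 universal, 2 existential.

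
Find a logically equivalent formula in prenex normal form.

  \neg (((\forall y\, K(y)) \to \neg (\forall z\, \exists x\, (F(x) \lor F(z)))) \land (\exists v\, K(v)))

\forall y\, \forall z\, \exists x\, \forall v\, (K(y) \land (F(x) \lor F(z)) \lor \neg K(v))

Rewrite implications/biconditionals: A → B as ¬A ∨ B.
  \neg ((\neg (\forall y\, K(y)) \lor \neg (\forall z\, \exists x\, (F(x) \lor F(z)))) \land (\exists v\, K(v)))
Move each ¬ inward, flipping quantifiers it crosses:
  (\forall y\, K(y)) \land (\forall z\, \exists x\, (F(x) \lor F(z))) \lor (\forall v\, \neg K(v))
Finally move all quantifiers to the prefix:
  \forall y\, \forall z\, \exists x\, \forall v\, (K(y) \land (F(x) \lor F(z)) \lor \neg K(v))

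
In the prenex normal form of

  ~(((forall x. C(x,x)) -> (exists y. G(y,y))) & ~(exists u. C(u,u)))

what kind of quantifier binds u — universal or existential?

existential

Eliminate → and ↔ using ¬ and ∨.
  ~((~(forall x. C(x,x)) | (exists y. G(y,y))) & ~(exists u. C(u,u)))
Push ¬ through the quantifiers and connectives to reach negation normal form:
  (forall x. C(x,x)) & (forall y. ~G(y,y)) | (exists u. C(u,u))
Pull the quantifiers to the front (each side's bound variable is not free in the other side):
  forall x. forall y. exists u. (C(x,x) & ~G(y,y) | C(u,u))
The quantifier exists u sits under an even number of negations (counting the antecedent side of each →), so it remains existential.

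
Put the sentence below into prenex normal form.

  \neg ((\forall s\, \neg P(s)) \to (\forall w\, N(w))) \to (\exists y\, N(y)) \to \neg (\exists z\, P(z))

\exists s\, \forall w\, \forall y\, \forall z\, (P(s) \lor N(w) \lor \neg N(y) \lor \neg P(z))

Eliminate → and ↔ using ¬ and ∨.
  \neg \neg (\neg (\forall s\, \neg P(s)) \lor (\forall w\, N(w))) \lor \neg (\exists y\, N(y)) \lor \neg (\exists z\, P(z))
Move each ¬ inward, flipping quantifiers it crosses:
  (\exists s\, P(s)) \lor (\forall w\, N(w)) \lor (\forall y\, \neg N(y)) \lor (\forall z\, \neg P(z))
Finally move all quantifiers to the prefix:
  \exists s\, \forall w\, \forall y\, \forall z\, (P(s) \lor N(w) \lor \neg N(y) \lor \neg P(z))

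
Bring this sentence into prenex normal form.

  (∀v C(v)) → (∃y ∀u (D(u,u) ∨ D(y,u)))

∃v ∃y ∀u (¬C(v) ∨ D(u,u) ∨ D(y,u))

Rewrite implications/biconditionals: A → B as ¬A ∨ B.
  ¬(∀v C(v)) ∨ (∃y ∀u (D(u,u) ∨ D(y,u)))
Push ¬ through the quantifiers and connectives to reach negation normal form:
  (∃v ¬C(v)) ∨ (∃y ∀u (D(u,u) ∨ D(y,u)))
All bound variables are already distinct, so no renaming is needed.
Extract every quantifier outward, since the variables are now distinct and don't occur free across branches:
  ∃v ∃y ∀u (¬C(v) ∨ D(u,u) ∨ D(y,u))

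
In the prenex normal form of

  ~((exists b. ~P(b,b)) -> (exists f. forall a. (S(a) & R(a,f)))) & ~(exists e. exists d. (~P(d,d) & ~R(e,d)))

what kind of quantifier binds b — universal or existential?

Eliminate → and ↔ using ¬ and ∨.
  ~(~(exists b. ~P(b,b)) | (exists f. forall a. (S(a) & R(a,f)))) & ~(exists e. exists d. (~P(d,d) & ~R(e,d)))
Push ¬ through the quantifiers and connectives to reach negation normal form:
  (exists b. ~P(b,b)) & (forall f. exists a. (~S(a) | ~R(a,f))) & (forall e. forall d. (P(d,d) | R(e,d)))
All bound variables are already distinct, so no renaming is needed.
Finally move all quantifiers to the prefix:
  exists b. forall f. exists a. forall e. forall d. (~P(b,b) & (~S(a) | ~R(a,f)) & (P(d,d) | R(e,d)))
The quantifier exists b sits under an even number of negations (counting the antecedent side of each →), so it remains existential.

existential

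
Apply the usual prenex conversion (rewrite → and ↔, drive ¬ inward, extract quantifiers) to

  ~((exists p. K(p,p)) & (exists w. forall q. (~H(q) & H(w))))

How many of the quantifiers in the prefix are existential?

1

Move each ¬ inward, flipping quantifiers it crosses:
  (forall p. ~K(p,p)) | (forall w. exists q. (H(q) | ~H(w)))
Finally move all quantifiers to the prefix:
  forall p. forall w. exists q. (~K(p,p) | H(q) | ~H(w))
The prefix is forall p forall w exists q: 2 universal, 1 existential.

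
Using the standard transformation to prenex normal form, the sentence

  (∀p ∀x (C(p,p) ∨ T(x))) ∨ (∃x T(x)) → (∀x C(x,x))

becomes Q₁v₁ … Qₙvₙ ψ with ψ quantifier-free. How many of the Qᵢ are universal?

2

Rewrite implications/biconditionals: A → B as ¬A ∨ B.
  ¬((∀p ∀x (C(p,p) ∨ T(x))) ∨ (∃x T(x))) ∨ (∀x C(x,x))
Move each ¬ inward, flipping quantifiers it crosses:
  (∃p ∃x (¬C(p,p) ∧ ¬T(x))) ∧ (∀x ¬T(x)) ∨ (∀x C(x,x))
Rename bound variables to avoid capture: x↦w, x↦b.
  (∃p ∃x (¬C(p,p) ∧ ¬T(x))) ∧ (∀w ¬T(w)) ∨ (∀b C(b,b))
Extract every quantifier outward, since the variables are now distinct and don't occur free across branches:
  ∃p ∃x ∀w ∀b (¬C(p,p) ∧ ¬T(x) ∧ ¬T(w) ∨ C(b,b))
The prefix is ∃p ∃x ∀w ∀b: 2 universal, 2 existential.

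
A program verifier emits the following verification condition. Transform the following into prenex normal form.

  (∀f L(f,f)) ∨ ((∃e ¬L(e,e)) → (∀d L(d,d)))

First replace A → B with ¬A ∨ B.
  (∀f L(f,f)) ∨ ¬(∃e ¬L(e,e)) ∨ (∀d L(d,d))
Push ¬ through the quantifiers and connectives to reach negation normal form:
  (∀f L(f,f)) ∨ (∀e L(e,e)) ∨ (∀d L(d,d))
Finally move all quantifiers to the prefix:
  ∀f ∀e ∀d (L(f,f) ∨ L(e,e) ∨ L(d,d))

∀f ∀e ∀d (L(f,f) ∨ L(e,e) ∨ L(d,d))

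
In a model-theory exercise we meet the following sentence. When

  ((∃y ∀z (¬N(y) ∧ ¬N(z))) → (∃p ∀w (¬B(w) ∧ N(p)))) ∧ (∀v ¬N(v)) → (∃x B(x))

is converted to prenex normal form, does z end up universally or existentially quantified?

Rewrite implications/biconditionals: A → B as ¬A ∨ B.
  ¬((¬(∃y ∀z (¬N(y) ∧ ¬N(z))) ∨ (∃p ∀w (¬B(w) ∧ N(p)))) ∧ (∀v ¬N(v))) ∨ (∃x B(x))
Push ¬ through the quantifiers and connectives to reach negation normal form:
  (∃y ∀z (¬N(y) ∧ ¬N(z))) ∧ (∀p ∃w (B(w) ∨ ¬N(p))) ∨ (∃v N(v)) ∨ (∃x B(x))
All bound variables are already distinct, so no renaming is needed.
Finally move all quantifiers to the prefix:
  ∃y ∀z ∀p ∃w ∃v ∃x (¬N(y) ∧ ¬N(z) ∧ (B(w) ∨ ¬N(p)) ∨ N(v) ∨ B(x))
The quantifier ∀z sits under an even number of negations (counting the antecedent side of each →), so it remains universal.

universal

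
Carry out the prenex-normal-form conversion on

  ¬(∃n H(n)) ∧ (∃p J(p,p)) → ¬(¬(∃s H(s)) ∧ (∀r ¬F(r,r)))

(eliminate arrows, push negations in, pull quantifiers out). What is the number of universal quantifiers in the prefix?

1

First replace A → B with ¬A ∨ B.
  ¬(¬(∃n H(n)) ∧ (∃p J(p,p))) ∨ ¬(¬(∃s H(s)) ∧ (∀r ¬F(r,r)))
Push ¬ through the quantifiers and connectives to reach negation normal form:
  (∃n H(n)) ∨ (∀p ¬J(p,p)) ∨ (∃s H(s)) ∨ (∃r F(r,r))
Finally move all quantifiers to the prefix:
  ∃n ∀p ∃s ∃r (H(n) ∨ ¬J(p,p) ∨ H(s) ∨ F(r,r))
The prefix is ∃n ∀p ∃s ∃r: 1 universal, 3 existential.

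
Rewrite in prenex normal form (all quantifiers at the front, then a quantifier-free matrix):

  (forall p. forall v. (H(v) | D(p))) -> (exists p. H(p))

exists p. exists v. exists x1. (~H(v) & ~D(p) | H(x1))

Eliminate → and ↔ using ¬ and ∨.
  ~(forall p. forall v. (H(v) | D(p))) | (exists p. H(p))
Push ¬ through the quantifiers and connectives to reach negation normal form:
  (exists p. exists v. (~H(v) & ~D(p))) | (exists p. H(p))
Give each quantifier a distinct variable: p↦x1.
  (exists p. exists v. (~H(v) & ~D(p))) | (exists x1. H(x1))
Pull the quantifiers to the front (each side's bound variable is not free in the other side):
  exists p. exists v. exists x1. (~H(v) & ~D(p) | H(x1))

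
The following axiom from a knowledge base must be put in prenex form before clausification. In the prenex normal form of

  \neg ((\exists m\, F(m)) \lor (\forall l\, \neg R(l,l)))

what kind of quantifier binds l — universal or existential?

Push ¬ through the quantifiers and connectives to reach negation normal form:
  (\forall m\, \neg F(m)) \land (\exists l\, R(l,l))
Finally move all quantifiers to the prefix:
  \forall m\, \exists l\, (\neg F(m) \land R(l,l))
The quantifier \forall l sits under an odd number of negations, so it flips to \exists l.

existential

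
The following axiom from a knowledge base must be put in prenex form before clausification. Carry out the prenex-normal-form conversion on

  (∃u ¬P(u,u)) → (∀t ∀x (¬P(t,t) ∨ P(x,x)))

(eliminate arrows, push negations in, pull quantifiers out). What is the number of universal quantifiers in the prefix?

First replace A → B with ¬A ∨ B.
  ¬(∃u ¬P(u,u)) ∨ (∀t ∀x (¬P(t,t) ∨ P(x,x)))
Push ¬ through the quantifiers and connectives to reach negation normal form:
  (∀u P(u,u)) ∨ (∀t ∀x (¬P(t,t) ∨ P(x,x)))
Pull the quantifiers to the front (each side's bound variable is not free in the other side):
  ∀u ∀t ∀x (P(u,u) ∨ ¬P(t,t) ∨ P(x,x))
The prefix is ∀u ∀t ∀x: 3 universal, 0 existential.

3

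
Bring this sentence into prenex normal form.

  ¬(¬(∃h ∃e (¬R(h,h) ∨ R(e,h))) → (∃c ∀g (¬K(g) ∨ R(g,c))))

∀h ∀e ∀c ∃g (R(h,h) ∧ ¬R(e,h) ∧ K(g) ∧ ¬R(g,c))

Rewrite implications/biconditionals: A → B as ¬A ∨ B.
  ¬(¬¬(∃h ∃e (¬R(h,h) ∨ R(e,h))) ∨ (∃c ∀g (¬K(g) ∨ R(g,c))))
Drive negations inward (¬∀x A ≡ ∃x ¬A, ¬∃x A ≡ ∀x ¬A, De Morgan for ∧/∨):
  (∀h ∀e (R(h,h) ∧ ¬R(e,h))) ∧ (∀c ∃g (K(g) ∧ ¬R(g,c)))
Pull the quantifiers to the front (each side's bound variable is not free in the other side):
  ∀h ∀e ∀c ∃g (R(h,h) ∧ ¬R(e,h) ∧ K(g) ∧ ¬R(g,c))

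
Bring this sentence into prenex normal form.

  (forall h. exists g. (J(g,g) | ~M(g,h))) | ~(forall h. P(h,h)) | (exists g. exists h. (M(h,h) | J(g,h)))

forall h. exists g. exists x1. exists w1. exists c. (J(g,g) | ~M(g,h) | ~P(x1,x1) | M(c,c) | J(w1,c))

Drive negations inward (¬∀x A ≡ ∃x ¬A, ¬∃x A ≡ ∀x ¬A, De Morgan for ∧/∨):
  (forall h. exists g. (J(g,g) | ~M(g,h))) | (exists h. ~P(h,h)) | (exists g. exists h. (M(h,h) | J(g,h)))
Give each quantifier a distinct variable: h↦x1, g↦w1, h↦c.
  (forall h. exists g. (J(g,g) | ~M(g,h))) | (exists x1. ~P(x1,x1)) | (exists w1. exists c. (M(c,c) | J(w1,c)))
Pull the quantifiers to the front (each side's bound variable is not free in the other side):
  forall h. exists g. exists x1. exists w1. exists c. (J(g,g) | ~M(g,h) | ~P(x1,x1) | M(c,c) | J(w1,c))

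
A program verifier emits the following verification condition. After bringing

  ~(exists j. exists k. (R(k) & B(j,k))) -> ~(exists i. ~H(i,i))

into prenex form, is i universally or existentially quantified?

Eliminate → and ↔ using ¬ and ∨.
  ~~(exists j. exists k. (R(k) & B(j,k))) | ~(exists i. ~H(i,i))
Push ¬ through the quantifiers and connectives to reach negation normal form:
  (exists j. exists k. (R(k) & B(j,k))) | (forall i. H(i,i))
Extract every quantifier outward, since the variables are now distinct and don't occur free across branches:
  exists j. exists k. forall i. (R(k) & B(j,k) | H(i,i))
The quantifier exists i sits under an odd number of negations (counting the antecedent side of each →), so it flips to forall i.

universal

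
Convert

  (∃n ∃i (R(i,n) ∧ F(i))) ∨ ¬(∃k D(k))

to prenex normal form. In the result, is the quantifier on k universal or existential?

Push ¬ through the quantifiers and connectives to reach negation normal form:
  (∃n ∃i (R(i,n) ∧ F(i))) ∨ (∀k ¬D(k))
All bound variables are already distinct, so no renaming is needed.
Extract every quantifier outward, since the variables are now distinct and don't occur free across branches:
  ∃n ∃i ∀k (R(i,n) ∧ F(i) ∨ ¬D(k))
The quantifier ∃k sits under an odd number of negations, so it flips to ∀k.

universal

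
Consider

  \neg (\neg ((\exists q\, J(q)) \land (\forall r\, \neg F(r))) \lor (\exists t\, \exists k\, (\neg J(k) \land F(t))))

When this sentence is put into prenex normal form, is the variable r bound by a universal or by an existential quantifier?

universal

Push ¬ through the quantifiers and connectives to reach negation normal form:
  (\exists q\, J(q)) \land (\forall r\, \neg F(r)) \land (\forall t\, \forall k\, (J(k) \lor \neg F(t)))
All bound variables are already distinct, so no renaming is needed.
Pull the quantifiers to the front (each side's bound variable is not free in the other side):
  \exists q\, \forall r\, \forall t\, \forall k\, (J(q) \land \neg F(r) \land (J(k) \lor \neg F(t)))
The quantifier \forall r sits under an even number of negations, so it remains universal.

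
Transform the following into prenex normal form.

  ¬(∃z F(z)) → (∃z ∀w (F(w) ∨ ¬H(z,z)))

∃z ∃t ∀w (F(z) ∨ F(w) ∨ ¬H(t,t))

Eliminate → and ↔ using ¬ and ∨.
  ¬¬(∃z F(z)) ∨ (∃z ∀w (F(w) ∨ ¬H(z,z)))
Move each ¬ inward, flipping quantifiers it crosses:
  (∃z F(z)) ∨ (∃z ∀w (F(w) ∨ ¬H(z,z)))
Standardize variables apart so no two quantifiers bind the same name: z↦t.
  (∃z F(z)) ∨ (∃t ∀w (F(w) ∨ ¬H(t,t)))
Extract every quantifier outward, since the variables are now distinct and don't occur free across branches:
  ∃z ∃t ∀w (F(z) ∨ F(w) ∨ ¬H(t,t))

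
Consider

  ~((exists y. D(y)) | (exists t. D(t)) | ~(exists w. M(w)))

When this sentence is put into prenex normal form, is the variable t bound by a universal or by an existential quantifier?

universal

Drive negations inward (¬∀x A ≡ ∃x ¬A, ¬∃x A ≡ ∀x ¬A, De Morgan for ∧/∨):
  (forall y. ~D(y)) & (forall t. ~D(t)) & (exists w. M(w))
All bound variables are already distinct, so no renaming is needed.
Pull the quantifiers to the front (each side's bound variable is not free in the other side):
  forall y. forall t. exists w. (~D(y) & ~D(t) & M(w))
The quantifier exists t sits under an odd number of negations, so it flips to forall t.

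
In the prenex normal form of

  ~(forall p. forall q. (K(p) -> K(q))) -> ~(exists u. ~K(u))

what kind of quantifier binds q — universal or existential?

Eliminate → and ↔ using ¬ and ∨.
  ~~(forall p. forall q. (~K(p) | K(q))) | ~(exists u. ~K(u))
Push ¬ through the quantifiers and connectives to reach negation normal form:
  (forall p. forall q. (~K(p) | K(q))) | (forall u. K(u))
Extract every quantifier outward, since the variables are now distinct and don't occur free across branches:
  forall p. forall q. forall u. (~K(p) | K(q) | K(u))
The quantifier forall q sits under an even number of negations (counting the antecedent side of each →), so it remains universal.

universal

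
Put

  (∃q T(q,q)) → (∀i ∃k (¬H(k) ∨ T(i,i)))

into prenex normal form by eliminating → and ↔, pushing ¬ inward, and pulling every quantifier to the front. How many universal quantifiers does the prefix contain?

Rewrite implications/biconditionals: A → B as ¬A ∨ B.
  ¬(∃q T(q,q)) ∨ (∀i ∃k (¬H(k) ∨ T(i,i)))
Drive negations inward (¬∀x A ≡ ∃x ¬A, ¬∃x A ≡ ∀x ¬A, De Morgan for ∧/∨):
  (∀q ¬T(q,q)) ∨ (∀i ∃k (¬H(k) ∨ T(i,i)))
All bound variables are already distinct, so no renaming is needed.
Finally move all quantifiers to the prefix:
  ∀q ∀i ∃k (¬T(q,q) ∨ ¬H(k) ∨ T(i,i))
The prefix is ∀q ∀i ∃k: 2 universal, 1 existential.

2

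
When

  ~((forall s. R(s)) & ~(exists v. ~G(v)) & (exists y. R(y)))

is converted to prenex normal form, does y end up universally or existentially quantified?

universal

Drive negations inward (¬∀x A ≡ ∃x ¬A, ¬∃x A ≡ ∀x ¬A, De Morgan for ∧/∨):
  (exists s. ~R(s)) | (exists v. ~G(v)) | (forall y. ~R(y))
Pull the quantifiers to the front (each side's bound variable is not free in the other side):
  exists s. exists v. forall y. (~R(s) | ~G(v) | ~R(y))
The quantifier exists y sits under an odd number of negations, so it flips to forall y.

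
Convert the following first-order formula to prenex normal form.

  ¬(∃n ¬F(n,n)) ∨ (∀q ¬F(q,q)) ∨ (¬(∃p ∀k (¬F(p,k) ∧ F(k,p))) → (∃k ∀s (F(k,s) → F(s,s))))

∀n ∀q ∃p ∀k ∃x ∀s (F(n,n) ∨ ¬F(q,q) ∨ ¬F(p,k) ∧ F(k,p) ∨ ¬F(x,s) ∨ F(s,s))

Rewrite implications/biconditionals: A → B as ¬A ∨ B.
  ¬(∃n ¬F(n,n)) ∨ (∀q ¬F(q,q)) ∨ ¬¬(∃p ∀k (¬F(p,k) ∧ F(k,p))) ∨ (∃k ∀s (¬F(k,s) ∨ F(s,s)))
Move each ¬ inward, flipping quantifiers it crosses:
  (∀n F(n,n)) ∨ (∀q ¬F(q,q)) ∨ (∃p ∀k (¬F(p,k) ∧ F(k,p))) ∨ (∃k ∀s (¬F(k,s) ∨ F(s,s)))
Rename bound variables to avoid capture: k↦x.
  (∀n F(n,n)) ∨ (∀q ¬F(q,q)) ∨ (∃p ∀k (¬F(p,k) ∧ F(k,p))) ∨ (∃x ∀s (¬F(x,s) ∨ F(s,s)))
Extract every quantifier outward, since the variables are now distinct and don't occur free across branches:
  ∀n ∀q ∃p ∀k ∃x ∀s (F(n,n) ∨ ¬F(q,q) ∨ ¬F(p,k) ∧ F(k,p) ∨ ¬F(x,s) ∨ F(s,s))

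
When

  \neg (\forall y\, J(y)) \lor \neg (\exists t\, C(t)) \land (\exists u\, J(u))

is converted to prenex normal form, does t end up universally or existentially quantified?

universal

Drive negations inward (¬∀x A ≡ ∃x ¬A, ¬∃x A ≡ ∀x ¬A, De Morgan for ∧/∨):
  (\exists y\, \neg J(y)) \lor (\forall t\, \neg C(t)) \land (\exists u\, J(u))
Pull the quantifiers to the front (each side's bound variable is not free in the other side):
  \exists y\, \forall t\, \exists u\, (\neg J(y) \lor \neg C(t) \land J(u))
The quantifier \exists t sits under an odd number of negations, so it flips to \forall t.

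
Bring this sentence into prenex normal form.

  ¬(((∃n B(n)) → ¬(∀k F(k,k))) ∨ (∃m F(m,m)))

Eliminate → and ↔ using ¬ and ∨.
  ¬(¬(∃n B(n)) ∨ ¬(∀k F(k,k)) ∨ (∃m F(m,m)))
Push ¬ through the quantifiers and connectives to reach negation normal form:
  (∃n B(n)) ∧ (∀k F(k,k)) ∧ (∀m ¬F(m,m))
Extract every quantifier outward, since the variables are now distinct and don't occur free across branches:
  ∃n ∀k ∀m (B(n) ∧ F(k,k) ∧ ¬F(m,m))

∃n ∀k ∀m (B(n) ∧ F(k,k) ∧ ¬F(m,m))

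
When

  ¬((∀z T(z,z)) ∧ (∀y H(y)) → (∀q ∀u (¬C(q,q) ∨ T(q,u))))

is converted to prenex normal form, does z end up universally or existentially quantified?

universal

Rewrite implications/biconditionals: A → B as ¬A ∨ B.
  ¬(¬((∀z T(z,z)) ∧ (∀y H(y))) ∨ (∀q ∀u (¬C(q,q) ∨ T(q,u))))
Move each ¬ inward, flipping quantifiers it crosses:
  (∀z T(z,z)) ∧ (∀y H(y)) ∧ (∃q ∃u (C(q,q) ∧ ¬T(q,u)))
Extract every quantifier outward, since the variables are now distinct and don't occur free across branches:
  ∀z ∀y ∃q ∃u (T(z,z) ∧ H(y) ∧ C(q,q) ∧ ¬T(q,u))
The quantifier ∀z sits under an even number of negations (counting the antecedent side of each →), so it remains universal.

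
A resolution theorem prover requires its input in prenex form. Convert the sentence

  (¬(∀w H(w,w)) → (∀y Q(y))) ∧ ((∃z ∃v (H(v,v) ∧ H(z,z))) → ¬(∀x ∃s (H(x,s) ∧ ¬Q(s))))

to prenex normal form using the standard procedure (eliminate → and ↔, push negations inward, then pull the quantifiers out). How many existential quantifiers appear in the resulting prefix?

Eliminate → and ↔ using ¬ and ∨.
  (¬¬(∀w H(w,w)) ∨ (∀y Q(y))) ∧ (¬(∃z ∃v (H(v,v) ∧ H(z,z))) ∨ ¬(∀x ∃s (H(x,s) ∧ ¬Q(s))))
Drive negations inward (¬∀x A ≡ ∃x ¬A, ¬∃x A ≡ ∀x ¬A, De Morgan for ∧/∨):
  ((∀w H(w,w)) ∨ (∀y Q(y))) ∧ ((∀z ∀v (¬H(v,v) ∨ ¬H(z,z))) ∨ (∃x ∀s (¬H(x,s) ∨ Q(s))))
All bound variables are already distinct, so no renaming is needed.
Extract every quantifier outward, since the variables are now distinct and don't occur free across branches:
  ∀w ∀y ∀z ∀v ∃x ∀s ((H(w,w) ∨ Q(y)) ∧ (¬H(v,v) ∨ ¬H(z,z) ∨ ¬H(x,s) ∨ Q(s)))
The prefix is ∀w ∀y ∀z ∀v ∃x ∀s: 5 universal, 1 existential.

1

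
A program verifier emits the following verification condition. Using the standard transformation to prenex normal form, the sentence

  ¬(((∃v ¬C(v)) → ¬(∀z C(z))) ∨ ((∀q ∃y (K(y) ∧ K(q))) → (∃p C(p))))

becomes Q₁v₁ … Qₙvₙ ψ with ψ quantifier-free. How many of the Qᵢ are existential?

2

Rewrite implications/biconditionals: A → B as ¬A ∨ B.
  ¬(¬(∃v ¬C(v)) ∨ ¬(∀z C(z)) ∨ ¬(∀q ∃y (K(y) ∧ K(q))) ∨ (∃p C(p)))
Move each ¬ inward, flipping quantifiers it crosses:
  (∃v ¬C(v)) ∧ (∀z C(z)) ∧ (∀q ∃y (K(y) ∧ K(q))) ∧ (∀p ¬C(p))
All bound variables are already distinct, so no renaming is needed.
Pull the quantifiers to the front (each side's bound variable is not free in the other side):
  ∃v ∀z ∀q ∃y ∀p (¬C(v) ∧ C(z) ∧ K(y) ∧ K(q) ∧ ¬C(p))
The prefix is ∃v ∀z ∀q ∃y ∀p: 3 universal, 2 existential.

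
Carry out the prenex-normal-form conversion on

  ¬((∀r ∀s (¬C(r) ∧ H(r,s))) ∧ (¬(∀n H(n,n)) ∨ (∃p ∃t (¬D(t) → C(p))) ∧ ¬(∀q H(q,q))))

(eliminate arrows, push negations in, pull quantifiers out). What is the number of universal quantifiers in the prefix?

4

First replace A → B with ¬A ∨ B.
  ¬((∀r ∀s (¬C(r) ∧ H(r,s))) ∧ (¬(∀n H(n,n)) ∨ (∃p ∃t (¬¬D(t) ∨ C(p))) ∧ ¬(∀q H(q,q))))
Drive negations inward (¬∀x A ≡ ∃x ¬A, ¬∃x A ≡ ∀x ¬A, De Morgan for ∧/∨):
  (∃r ∃s (C(r) ∨ ¬H(r,s))) ∨ (∀n H(n,n)) ∧ ((∀p ∀t (¬D(t) ∧ ¬C(p))) ∨ (∀q H(q,q)))
Pull the quantifiers to the front (each side's bound variable is not free in the other side):
  ∃r ∃s ∀n ∀p ∀t ∀q (C(r) ∨ ¬H(r,s) ∨ H(n,n) ∧ (¬D(t) ∧ ¬C(p) ∨ H(q,q)))
The prefix is ∃r ∃s ∀n ∀p ∀t ∀q: 4 universal, 2 existential.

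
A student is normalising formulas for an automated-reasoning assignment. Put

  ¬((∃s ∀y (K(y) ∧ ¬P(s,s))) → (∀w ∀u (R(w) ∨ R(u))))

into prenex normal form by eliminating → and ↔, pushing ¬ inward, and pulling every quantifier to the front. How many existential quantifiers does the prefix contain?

3

Rewrite implications/biconditionals: A → B as ¬A ∨ B.
  ¬(¬(∃s ∀y (K(y) ∧ ¬P(s,s))) ∨ (∀w ∀u (R(w) ∨ R(u))))
Move each ¬ inward, flipping quantifiers it crosses:
  (∃s ∀y (K(y) ∧ ¬P(s,s))) ∧ (∃w ∃u (¬R(w) ∧ ¬R(u)))
Finally move all quantifiers to the prefix:
  ∃s ∀y ∃w ∃u (K(y) ∧ ¬P(s,s) ∧ ¬R(w) ∧ ¬R(u))
The prefix is ∃s ∀y ∃w ∃u: 1 universal, 3 existential.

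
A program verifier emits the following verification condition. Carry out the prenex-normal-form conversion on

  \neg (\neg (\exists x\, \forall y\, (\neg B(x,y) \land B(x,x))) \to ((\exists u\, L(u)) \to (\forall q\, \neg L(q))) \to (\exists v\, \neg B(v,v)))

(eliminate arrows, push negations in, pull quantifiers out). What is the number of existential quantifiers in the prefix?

1

Rewrite implications/biconditionals: A → B as ¬A ∨ B.
  \neg (\neg \neg (\exists x\, \forall y\, (\neg B(x,y) \land B(x,x))) \lor \neg (\neg (\exists u\, L(u)) \lor (\forall q\, \neg L(q))) \lor (\exists v\, \neg B(v,v)))
Drive negations inward (¬∀x A ≡ ∃x ¬A, ¬∃x A ≡ ∀x ¬A, De Morgan for ∧/∨):
  (\forall x\, \exists y\, (B(x,y) \lor \neg B(x,x))) \land ((\forall u\, \neg L(u)) \lor (\forall q\, \neg L(q))) \land (\forall v\, B(v,v))
All bound variables are already distinct, so no renaming is needed.
Extract every quantifier outward, since the variables are now distinct and don't occur free across branches:
  \forall x\, \exists y\, \forall u\, \forall q\, \forall v\, ((B(x,y) \lor \neg B(x,x)) \land (\neg L(u) \lor \neg L(q)) \land B(v,v))
The prefix is \forall x \exists y \forall u \forall q \forall v: 4 universal, 1 existential.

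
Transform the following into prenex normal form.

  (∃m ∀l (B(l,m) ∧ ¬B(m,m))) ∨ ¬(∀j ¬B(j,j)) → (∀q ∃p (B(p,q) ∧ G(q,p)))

∀m ∃l ∀j ∀q ∃p ((¬B(l,m) ∨ B(m,m)) ∧ ¬B(j,j) ∨ B(p,q) ∧ G(q,p))

Eliminate → and ↔ using ¬ and ∨.
  ¬((∃m ∀l (B(l,m) ∧ ¬B(m,m))) ∨ ¬(∀j ¬B(j,j))) ∨ (∀q ∃p (B(p,q) ∧ G(q,p)))
Drive negations inward (¬∀x A ≡ ∃x ¬A, ¬∃x A ≡ ∀x ¬A, De Morgan for ∧/∨):
  (∀m ∃l (¬B(l,m) ∨ B(m,m))) ∧ (∀j ¬B(j,j)) ∨ (∀q ∃p (B(p,q) ∧ G(q,p)))
All bound variables are already distinct, so no renaming is needed.
Pull the quantifiers to the front (each side's bound variable is not free in the other side):
  ∀m ∃l ∀j ∀q ∃p ((¬B(l,m) ∨ B(m,m)) ∧ ¬B(j,j) ∨ B(p,q) ∧ G(q,p))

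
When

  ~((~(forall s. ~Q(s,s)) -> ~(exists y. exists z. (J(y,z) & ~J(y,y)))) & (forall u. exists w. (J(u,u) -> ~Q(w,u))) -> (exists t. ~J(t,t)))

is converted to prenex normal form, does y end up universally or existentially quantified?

universal

First replace A → B with ¬A ∨ B.
  ~(~((~~(forall s. ~Q(s,s)) | ~(exists y. exists z. (J(y,z) & ~J(y,y)))) & (forall u. exists w. (~J(u,u) | ~Q(w,u)))) | (exists t. ~J(t,t)))
Move each ¬ inward, flipping quantifiers it crosses:
  ((forall s. ~Q(s,s)) | (forall y. forall z. (~J(y,z) | J(y,y)))) & (forall u. exists w. (~J(u,u) | ~Q(w,u))) & (forall t. J(t,t))
All bound variables are already distinct, so no renaming is needed.
Extract every quantifier outward, since the variables are now distinct and don't occur free across branches:
  forall s. forall y. forall z. forall u. exists w. forall t. ((~Q(s,s) | ~J(y,z) | J(y,y)) & (~J(u,u) | ~Q(w,u)) & J(t,t))
The quantifier exists y sits under an odd number of negations (counting the antecedent side of each →), so it flips to forall y.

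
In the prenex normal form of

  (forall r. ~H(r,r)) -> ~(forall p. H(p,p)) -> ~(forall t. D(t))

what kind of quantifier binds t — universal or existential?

existential

Eliminate → and ↔ using ¬ and ∨.
  ~(forall r. ~H(r,r)) | ~~(forall p. H(p,p)) | ~(forall t. D(t))
Move each ¬ inward, flipping quantifiers it crosses:
  (exists r. H(r,r)) | (forall p. H(p,p)) | (exists t. ~D(t))
All bound variables are already distinct, so no renaming is needed.
Finally move all quantifiers to the prefix:
  exists r. forall p. exists t. (H(r,r) | H(p,p) | ~D(t))
The quantifier forall t sits under an odd number of negations (counting the antecedent side of each →), so it flips to exists t.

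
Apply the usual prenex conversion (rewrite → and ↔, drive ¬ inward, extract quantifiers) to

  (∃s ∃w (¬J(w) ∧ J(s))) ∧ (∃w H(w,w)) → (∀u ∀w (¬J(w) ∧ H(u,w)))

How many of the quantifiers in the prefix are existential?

0

First replace A → B with ¬A ∨ B.
  ¬((∃s ∃w (¬J(w) ∧ J(s))) ∧ (∃w H(w,w))) ∨ (∀u ∀w (¬J(w) ∧ H(u,w)))
Push ¬ through the quantifiers and connectives to reach negation normal form:
  (∀s ∀w (J(w) ∨ ¬J(s))) ∨ (∀w ¬H(w,w)) ∨ (∀u ∀w (¬J(w) ∧ H(u,w)))
Standardize variables apart so no two quantifiers bind the same name: w↦r, w↦y1.
  (∀s ∀w (J(w) ∨ ¬J(s))) ∨ (∀r ¬H(r,r)) ∨ (∀u ∀y1 (¬J(y1) ∧ H(u,y1)))
Pull the quantifiers to the front (each side's bound variable is not free in the other side):
  ∀s ∀w ∀r ∀u ∀y1 (J(w) ∨ ¬J(s) ∨ ¬H(r,r) ∨ ¬J(y1) ∧ H(u,y1))
The prefix is ∀s ∀w ∀r ∀u ∀y1: 5 universal, 0 existential.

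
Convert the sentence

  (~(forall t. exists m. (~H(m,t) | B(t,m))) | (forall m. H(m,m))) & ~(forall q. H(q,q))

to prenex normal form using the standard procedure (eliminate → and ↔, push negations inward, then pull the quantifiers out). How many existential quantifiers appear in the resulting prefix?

Drive negations inward (¬∀x A ≡ ∃x ¬A, ¬∃x A ≡ ∀x ¬A, De Morgan for ∧/∨):
  ((exists t. forall m. (H(m,t) & ~B(t,m))) | (forall m. H(m,m))) & (exists q. ~H(q,q))
Give each quantifier a distinct variable: m↦v1.
  ((exists t. forall m. (H(m,t) & ~B(t,m))) | (forall v1. H(v1,v1))) & (exists q. ~H(q,q))
Pull the quantifiers to the front (each side's bound variable is not free in the other side):
  exists t. forall m. forall v1. exists q. ((H(m,t) & ~B(t,m) | H(v1,v1)) & ~H(q,q))
The prefix is exists t forall m forall v1 exists q: 2 universal, 2 existential.

2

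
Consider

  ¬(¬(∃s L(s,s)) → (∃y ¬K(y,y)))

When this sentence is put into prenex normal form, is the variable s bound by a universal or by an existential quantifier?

universal

Rewrite implications/biconditionals: A → B as ¬A ∨ B.
  ¬(¬¬(∃s L(s,s)) ∨ (∃y ¬K(y,y)))
Drive negations inward (¬∀x A ≡ ∃x ¬A, ¬∃x A ≡ ∀x ¬A, De Morgan for ∧/∨):
  (∀s ¬L(s,s)) ∧ (∀y K(y,y))
Extract every quantifier outward, since the variables are now distinct and don't occur free across branches:
  ∀s ∀y (¬L(s,s) ∧ K(y,y))
The quantifier ∃s sits under an odd number of negations (counting the antecedent side of each →), so it flips to ∀s.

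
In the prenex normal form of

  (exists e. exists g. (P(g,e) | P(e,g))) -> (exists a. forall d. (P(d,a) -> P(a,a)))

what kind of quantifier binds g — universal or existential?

universal

Rewrite implications/biconditionals: A → B as ¬A ∨ B.
  ~(exists e. exists g. (P(g,e) | P(e,g))) | (exists a. forall d. (~P(d,a) | P(a,a)))
Drive negations inward (¬∀x A ≡ ∃x ¬A, ¬∃x A ≡ ∀x ¬A, De Morgan for ∧/∨):
  (forall e. forall g. (~P(g,e) & ~P(e,g))) | (exists a. forall d. (~P(d,a) | P(a,a)))
All bound variables are already distinct, so no renaming is needed.
Finally move all quantifiers to the prefix:
  forall e. forall g. exists a. forall d. (~P(g,e) & ~P(e,g) | ~P(d,a) | P(a,a))
The quantifier exists g sits under an odd number of negations (counting the antecedent side of each →), so it flips to forall g.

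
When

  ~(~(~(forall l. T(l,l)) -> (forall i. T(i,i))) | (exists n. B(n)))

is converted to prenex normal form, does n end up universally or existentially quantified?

Rewrite implications/biconditionals: A → B as ¬A ∨ B.
  ~(~(~~(forall l. T(l,l)) | (forall i. T(i,i))) | (exists n. B(n)))
Move each ¬ inward, flipping quantifiers it crosses:
  ((forall l. T(l,l)) | (forall i. T(i,i))) & (forall n. ~B(n))
Pull the quantifiers to the front (each side's bound variable is not free in the other side):
  forall l. forall i. forall n. ((T(l,l) | T(i,i)) & ~B(n))
The quantifier exists n sits under an odd number of negations (counting the antecedent side of each →), so it flips to forall n.

universal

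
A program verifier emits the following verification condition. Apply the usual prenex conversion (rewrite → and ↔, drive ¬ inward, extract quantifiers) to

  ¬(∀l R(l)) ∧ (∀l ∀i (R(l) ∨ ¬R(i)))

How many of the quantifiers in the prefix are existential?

Drive negations inward (¬∀x A ≡ ∃x ¬A, ¬∃x A ≡ ∀x ¬A, De Morgan for ∧/∨):
  (∃l ¬R(l)) ∧ (∀l ∀i (R(l) ∨ ¬R(i)))
Rename bound variables to avoid capture: l↦u1.
  (∃l ¬R(l)) ∧ (∀u1 ∀i (R(u1) ∨ ¬R(i)))
Pull the quantifiers to the front (each side's bound variable is not free in the other side):
  ∃l ∀u1 ∀i (¬R(l) ∧ (R(u1) ∨ ¬R(i)))
The prefix is ∃l ∀u1 ∀i: 2 universal, 1 existential.

1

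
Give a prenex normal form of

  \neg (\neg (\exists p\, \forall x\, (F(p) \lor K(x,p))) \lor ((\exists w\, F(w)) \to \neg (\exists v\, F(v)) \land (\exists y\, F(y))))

Eliminate → and ↔ using ¬ and ∨.
  \neg (\neg (\exists p\, \forall x\, (F(p) \lor K(x,p))) \lor \neg (\exists w\, F(w)) \lor \neg (\exists v\, F(v)) \land (\exists y\, F(y)))
Move each ¬ inward, flipping quantifiers it crosses:
  (\exists p\, \forall x\, (F(p) \lor K(x,p))) \land (\exists w\, F(w)) \land ((\exists v\, F(v)) \lor (\forall y\, \neg F(y)))
All bound variables are already distinct, so no renaming is needed.
Pull the quantifiers to the front (each side's bound variable is not free in the other side):
  \exists p\, \forall x\, \exists w\, \exists v\, \forall y\, ((F(p) \lor K(x,p)) \land F(w) \land (F(v) \lor \neg F(y)))

\exists p\, \forall x\, \exists w\, \exists v\, \forall y\, ((F(p) \lor K(x,p)) \land F(w) \land (F(v) \lor \neg F(y)))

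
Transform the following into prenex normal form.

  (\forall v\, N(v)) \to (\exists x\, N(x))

\exists v\, \exists x\, (\neg N(v) \lor N(x))

Eliminate → and ↔ using ¬ and ∨.
  \neg (\forall v\, N(v)) \lor (\exists x\, N(x))
Drive negations inward (¬∀x A ≡ ∃x ¬A, ¬∃x A ≡ ∀x ¬A, De Morgan for ∧/∨):
  (\exists v\, \neg N(v)) \lor (\exists x\, N(x))
All bound variables are already distinct, so no renaming is needed.
Pull the quantifiers to the front (each side's bound variable is not free in the other side):
  \exists v\, \exists x\, (\neg N(v) \lor N(x))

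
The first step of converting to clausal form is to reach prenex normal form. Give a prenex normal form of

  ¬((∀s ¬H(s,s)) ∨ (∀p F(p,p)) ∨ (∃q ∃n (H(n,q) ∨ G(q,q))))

Push ¬ through the quantifiers and connectives to reach negation normal form:
  (∃s H(s,s)) ∧ (∃p ¬F(p,p)) ∧ (∀q ∀n (¬H(n,q) ∧ ¬G(q,q)))
All bound variables are already distinct, so no renaming is needed.
Extract every quantifier outward, since the variables are now distinct and don't occur free across branches:
  ∃s ∃p ∀q ∀n (H(s,s) ∧ ¬F(p,p) ∧ ¬H(n,q) ∧ ¬G(q,q))

∃s ∃p ∀q ∀n (H(s,s) ∧ ¬F(p,p) ∧ ¬H(n,q) ∧ ¬G(q,q))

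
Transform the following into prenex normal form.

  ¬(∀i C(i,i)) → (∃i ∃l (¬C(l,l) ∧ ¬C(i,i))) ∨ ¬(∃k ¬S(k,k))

∀i ∃r ∃l ∀k (C(i,i) ∨ ¬C(l,l) ∧ ¬C(r,r) ∨ S(k,k))

Eliminate → and ↔ using ¬ and ∨.
  ¬¬(∀i C(i,i)) ∨ (∃i ∃l (¬C(l,l) ∧ ¬C(i,i))) ∨ ¬(∃k ¬S(k,k))
Push ¬ through the quantifiers and connectives to reach negation normal form:
  (∀i C(i,i)) ∨ (∃i ∃l (¬C(l,l) ∧ ¬C(i,i))) ∨ (∀k S(k,k))
Standardize variables apart so no two quantifiers bind the same name: i↦r.
  (∀i C(i,i)) ∨ (∃r ∃l (¬C(l,l) ∧ ¬C(r,r))) ∨ (∀k S(k,k))
Finally move all quantifiers to the prefix:
  ∀i ∃r ∃l ∀k (C(i,i) ∨ ¬C(l,l) ∧ ¬C(r,r) ∨ S(k,k))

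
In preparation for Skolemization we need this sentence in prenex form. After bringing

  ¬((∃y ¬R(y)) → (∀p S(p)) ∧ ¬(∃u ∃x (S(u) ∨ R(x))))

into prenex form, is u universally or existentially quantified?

existential

Eliminate → and ↔ using ¬ and ∨.
  ¬(¬(∃y ¬R(y)) ∨ (∀p S(p)) ∧ ¬(∃u ∃x (S(u) ∨ R(x))))
Move each ¬ inward, flipping quantifiers it crosses:
  (∃y ¬R(y)) ∧ ((∃p ¬S(p)) ∨ (∃u ∃x (S(u) ∨ R(x))))
Pull the quantifiers to the front (each side's bound variable is not free in the other side):
  ∃y ∃p ∃u ∃x (¬R(y) ∧ (¬S(p) ∨ S(u) ∨ R(x)))
The quantifier ∃u sits under an even number of negations (counting the antecedent side of each →), so it remains existential.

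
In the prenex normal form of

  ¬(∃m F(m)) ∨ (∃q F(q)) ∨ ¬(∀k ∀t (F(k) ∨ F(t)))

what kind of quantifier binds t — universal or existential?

Push ¬ through the quantifiers and connectives to reach negation normal form:
  (∀m ¬F(m)) ∨ (∃q F(q)) ∨ (∃k ∃t (¬F(k) ∧ ¬F(t)))
All bound variables are already distinct, so no renaming is needed.
Finally move all quantifiers to the prefix:
  ∀m ∃q ∃k ∃t (¬F(m) ∨ F(q) ∨ ¬F(k) ∧ ¬F(t))
The quantifier ∀t sits under an odd number of negations, so it flips to ∃t.

existential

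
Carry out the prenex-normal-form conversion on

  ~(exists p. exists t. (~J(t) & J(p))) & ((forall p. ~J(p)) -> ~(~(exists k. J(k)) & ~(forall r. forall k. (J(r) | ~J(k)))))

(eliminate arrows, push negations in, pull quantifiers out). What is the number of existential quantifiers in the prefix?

Eliminate → and ↔ using ¬ and ∨.
  ~(exists p. exists t. (~J(t) & J(p))) & (~(forall p. ~J(p)) | ~(~(exists k. J(k)) & ~(forall r. forall k. (J(r) | ~J(k)))))
Drive negations inward (¬∀x A ≡ ∃x ¬A, ¬∃x A ≡ ∀x ¬A, De Morgan for ∧/∨):
  (forall p. forall t. (J(t) | ~J(p))) & ((exists p. J(p)) | (exists k. J(k)) | (forall r. forall k. (J(r) | ~J(k))))
Give each quantifier a distinct variable: p↦z, k↦b.
  (forall p. forall t. (J(t) | ~J(p))) & ((exists z. J(z)) | (exists k. J(k)) | (forall r. forall b. (J(r) | ~J(b))))
Finally move all quantifiers to the prefix:
  forall p. forall t. exists z. exists k. forall r. forall b. ((J(t) | ~J(p)) & (J(z) | J(k) | J(r) | ~J(b)))
The prefix is forall p forall t exists z exists k forall r forall b: 4 universal, 2 existential.

2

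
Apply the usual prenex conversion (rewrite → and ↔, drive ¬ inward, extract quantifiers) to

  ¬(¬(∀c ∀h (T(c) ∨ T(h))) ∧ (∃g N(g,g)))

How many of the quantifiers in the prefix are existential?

Drive negations inward (¬∀x A ≡ ∃x ¬A, ¬∃x A ≡ ∀x ¬A, De Morgan for ∧/∨):
  (∀c ∀h (T(c) ∨ T(h))) ∨ (∀g ¬N(g,g))
All bound variables are already distinct, so no renaming is needed.
Extract every quantifier outward, since the variables are now distinct and don't occur free across branches:
  ∀c ∀h ∀g (T(c) ∨ T(h) ∨ ¬N(g,g))
The prefix is ∀c ∀h ∀g: 3 universal, 0 existential.

0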